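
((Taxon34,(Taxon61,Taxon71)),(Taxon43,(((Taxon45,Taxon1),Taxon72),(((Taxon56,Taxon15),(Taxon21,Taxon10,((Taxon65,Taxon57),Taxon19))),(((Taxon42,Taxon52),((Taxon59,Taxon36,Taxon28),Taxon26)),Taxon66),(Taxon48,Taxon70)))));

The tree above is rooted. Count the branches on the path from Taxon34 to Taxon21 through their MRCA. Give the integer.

The MRCA of Taxon34 and Taxon21 is the root of the tree.
From Taxon34 up to that node: 2 branches. From Taxon21 up to the same node: 6 branches. Total: 2 + 6 = 8.

8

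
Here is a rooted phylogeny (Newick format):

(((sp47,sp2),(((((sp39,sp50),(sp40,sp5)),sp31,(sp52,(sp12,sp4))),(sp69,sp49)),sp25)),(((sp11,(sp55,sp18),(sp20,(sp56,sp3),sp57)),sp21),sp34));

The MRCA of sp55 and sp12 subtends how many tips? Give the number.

22

The MRCA of sp55 and sp12 is the root, so the clade is the entire tree.
That clade contains 22 terminal taxa: sp11, sp12, sp18, sp2, sp20, sp21, sp25, sp3, sp31, sp34, sp39, sp4, sp40, sp47, sp49, sp5, sp50, sp52, sp55, sp56, sp57, sp69.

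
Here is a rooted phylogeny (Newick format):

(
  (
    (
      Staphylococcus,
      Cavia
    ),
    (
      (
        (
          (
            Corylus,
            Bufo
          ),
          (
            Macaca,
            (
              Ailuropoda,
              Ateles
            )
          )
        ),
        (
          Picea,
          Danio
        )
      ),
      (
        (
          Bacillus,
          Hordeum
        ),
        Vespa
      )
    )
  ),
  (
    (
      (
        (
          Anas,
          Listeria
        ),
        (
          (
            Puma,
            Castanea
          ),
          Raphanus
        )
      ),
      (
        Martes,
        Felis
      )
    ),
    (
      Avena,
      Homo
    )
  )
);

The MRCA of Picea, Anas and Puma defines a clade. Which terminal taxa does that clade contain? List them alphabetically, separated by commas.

Ailuropoda, Anas, Ateles, Avena, Bacillus, Bufo, Castanea, Cavia, Corylus, Danio, Felis, Homo, Hordeum, Listeria, Macaca, Martes, Picea, Puma, Raphanus, Staphylococcus, Vespa

Tracing Picea: it sits inside (Picea,Danio).
Tracing Anas: it sits inside (Anas,Listeria).
Tracing Puma: it sits inside (Puma,Castanea).
The smallest clade enclosing all 3 is the whole tree (their MRCA is the root), so the answer is all 21 tips in alphabetical order.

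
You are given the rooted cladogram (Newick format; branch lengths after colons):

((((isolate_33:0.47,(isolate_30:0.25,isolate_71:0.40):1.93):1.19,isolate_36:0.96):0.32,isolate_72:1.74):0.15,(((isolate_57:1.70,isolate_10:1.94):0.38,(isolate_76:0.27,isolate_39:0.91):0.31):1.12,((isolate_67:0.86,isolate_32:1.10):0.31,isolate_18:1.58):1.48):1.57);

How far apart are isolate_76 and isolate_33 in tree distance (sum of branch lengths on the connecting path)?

The path runs isolate_76 → … → MRCA → … → isolate_33; the MRCA is the root of the tree.
Branch lengths along that path: 0.27 + 0.31 + 1.12 + 1.57 + 0.15 + 0.32 + 1.19 + 0.47 = 5.40.

5.40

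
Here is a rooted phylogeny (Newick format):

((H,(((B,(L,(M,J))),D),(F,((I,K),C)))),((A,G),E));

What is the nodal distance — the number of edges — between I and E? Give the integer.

8

The MRCA of I and E is the root of the tree.
From I up to that node: 6 branches. From E up to the same node: 2 branches. Total: 6 + 2 = 8.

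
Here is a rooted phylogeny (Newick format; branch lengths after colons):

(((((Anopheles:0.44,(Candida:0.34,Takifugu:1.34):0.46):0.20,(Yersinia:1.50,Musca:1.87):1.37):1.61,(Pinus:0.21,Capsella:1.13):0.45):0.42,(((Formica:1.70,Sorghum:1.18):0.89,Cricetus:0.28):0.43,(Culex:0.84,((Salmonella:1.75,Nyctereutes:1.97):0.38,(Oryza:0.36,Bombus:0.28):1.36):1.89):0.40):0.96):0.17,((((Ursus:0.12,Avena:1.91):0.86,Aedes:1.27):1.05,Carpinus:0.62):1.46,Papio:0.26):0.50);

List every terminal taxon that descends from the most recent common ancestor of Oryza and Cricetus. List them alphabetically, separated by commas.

Bombus, Cricetus, Culex, Formica, Nyctereutes, Oryza, Salmonella, Sorghum

Tracing Oryza: it sits inside (Oryza,Bombus).
Tracing Cricetus: it sits inside ((Formica,Sorghum),Cricetus).
The smallest clade enclosing both is (((Formica,Sorghum),Cricetus),(Culex,((Salmonella,Nyctereutes),(Oryza,Bombus)))); the answer is its 8 terminal taxa in alphabetical order.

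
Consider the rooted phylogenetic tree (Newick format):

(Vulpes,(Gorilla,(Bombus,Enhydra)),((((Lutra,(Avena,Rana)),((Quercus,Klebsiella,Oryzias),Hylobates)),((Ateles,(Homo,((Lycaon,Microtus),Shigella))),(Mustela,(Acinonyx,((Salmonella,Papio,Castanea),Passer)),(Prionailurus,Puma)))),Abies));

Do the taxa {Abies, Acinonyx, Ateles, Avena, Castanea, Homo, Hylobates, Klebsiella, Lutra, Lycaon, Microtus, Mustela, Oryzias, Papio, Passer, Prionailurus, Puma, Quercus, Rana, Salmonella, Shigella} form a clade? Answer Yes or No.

Yes

The most recent common ancestor of these taxa subtends ((((Lutra,(Avena,Rana)),((Quercus,Klebsiella,Oryzias),Hylobates)),((Ateles,(Homo,((Lycaon,Microtus),Shigella))),(Mustela,(Acinonyx,((Salmonella,Papio,Castanea),Passer)),(Prionailurus,Puma)))),Abies).
That clade has exactly 21 tips — every listed taxon and nothing else — so the group is monophyletic.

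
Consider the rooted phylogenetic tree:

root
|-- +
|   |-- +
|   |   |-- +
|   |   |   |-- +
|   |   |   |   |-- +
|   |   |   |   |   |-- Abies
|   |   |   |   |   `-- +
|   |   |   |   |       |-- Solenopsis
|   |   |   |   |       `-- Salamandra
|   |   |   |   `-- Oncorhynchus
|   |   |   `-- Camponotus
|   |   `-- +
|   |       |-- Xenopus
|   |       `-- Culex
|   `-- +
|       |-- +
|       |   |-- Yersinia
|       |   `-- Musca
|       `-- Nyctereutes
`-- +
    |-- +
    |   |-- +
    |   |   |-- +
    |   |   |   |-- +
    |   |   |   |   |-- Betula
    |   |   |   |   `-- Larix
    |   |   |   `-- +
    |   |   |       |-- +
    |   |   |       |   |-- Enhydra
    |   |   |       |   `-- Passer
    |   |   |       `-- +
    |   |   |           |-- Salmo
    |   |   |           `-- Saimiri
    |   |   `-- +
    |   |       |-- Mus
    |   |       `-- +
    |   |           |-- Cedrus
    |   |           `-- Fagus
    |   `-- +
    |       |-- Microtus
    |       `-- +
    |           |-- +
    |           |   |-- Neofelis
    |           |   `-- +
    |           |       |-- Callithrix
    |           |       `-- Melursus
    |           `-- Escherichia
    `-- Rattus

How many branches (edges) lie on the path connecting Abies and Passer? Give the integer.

13

The MRCA of Abies and Passer is the root of the tree.
From Abies up to that node: 6 branches. From Passer up to the same node: 7 branches. Total: 6 + 7 = 13.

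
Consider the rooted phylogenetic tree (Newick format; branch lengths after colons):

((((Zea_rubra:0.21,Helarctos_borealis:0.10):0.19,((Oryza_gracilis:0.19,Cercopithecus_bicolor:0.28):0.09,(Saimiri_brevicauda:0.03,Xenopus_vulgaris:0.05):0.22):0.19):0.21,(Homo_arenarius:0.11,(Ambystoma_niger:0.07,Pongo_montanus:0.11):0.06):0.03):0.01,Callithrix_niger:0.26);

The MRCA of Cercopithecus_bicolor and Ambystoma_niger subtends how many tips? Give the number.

The MRCA of Cercopithecus_bicolor and Ambystoma_niger is the node subtending (((Zea_rubra,Helarctos_borealis),((Oryza_gracilis,Cercopithecus_bicolor),(Saimiri_brevicauda,Xenopus_vulgaris))),(Homo_arenarius,(Ambystoma_niger,Pongo_montanus))).
That clade contains 9 terminal taxa: Ambystoma_niger, Cercopithecus_bicolor, Helarctos_borealis, Homo_arenarius, Oryza_gracilis, Pongo_montanus, Saimiri_brevicauda, Xenopus_vulgaris, Zea_rubra.

9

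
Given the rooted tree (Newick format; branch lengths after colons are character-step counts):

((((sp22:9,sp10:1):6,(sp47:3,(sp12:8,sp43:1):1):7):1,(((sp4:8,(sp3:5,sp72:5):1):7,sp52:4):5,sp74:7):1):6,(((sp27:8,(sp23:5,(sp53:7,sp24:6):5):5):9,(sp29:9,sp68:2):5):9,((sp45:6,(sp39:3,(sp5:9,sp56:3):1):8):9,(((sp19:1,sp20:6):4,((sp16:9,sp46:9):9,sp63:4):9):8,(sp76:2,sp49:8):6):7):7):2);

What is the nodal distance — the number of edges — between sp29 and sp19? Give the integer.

8

The MRCA of sp29 and sp19 is the node subtending (((sp27,(sp23,(sp53,sp24))),(sp29,sp68)),((sp45,(sp39,(sp5,sp56))),(((sp19,sp20),((sp16,sp46),sp63)),(sp76,sp49)))).
From sp29 up to that node: 3 branches. From sp19 up to the same node: 5 branches. Total: 3 + 5 = 8.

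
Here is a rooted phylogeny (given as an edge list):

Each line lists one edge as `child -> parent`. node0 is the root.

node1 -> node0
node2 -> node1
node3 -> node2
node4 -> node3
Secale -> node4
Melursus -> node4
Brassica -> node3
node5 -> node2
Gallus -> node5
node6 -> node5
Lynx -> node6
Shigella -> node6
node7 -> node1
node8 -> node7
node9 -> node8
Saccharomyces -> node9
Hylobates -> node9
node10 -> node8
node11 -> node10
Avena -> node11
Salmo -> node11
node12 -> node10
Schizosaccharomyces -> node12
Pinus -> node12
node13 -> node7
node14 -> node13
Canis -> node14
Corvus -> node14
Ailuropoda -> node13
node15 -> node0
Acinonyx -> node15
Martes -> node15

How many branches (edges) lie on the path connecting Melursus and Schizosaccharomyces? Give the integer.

The MRCA of Melursus and Schizosaccharomyces is the node subtending ((((Secale,Melursus),Brassica),(Gallus,(Lynx,Shigella))),(((Saccharomyces,Hylobates),((Avena,Salmo),(Schizosaccharomyces,Pinus))),((Canis,Corvus),Ailuropoda))).
From Melursus up to that node: 4 branches. From Schizosaccharomyces up to the same node: 5 branches. Total: 4 + 5 = 9.

9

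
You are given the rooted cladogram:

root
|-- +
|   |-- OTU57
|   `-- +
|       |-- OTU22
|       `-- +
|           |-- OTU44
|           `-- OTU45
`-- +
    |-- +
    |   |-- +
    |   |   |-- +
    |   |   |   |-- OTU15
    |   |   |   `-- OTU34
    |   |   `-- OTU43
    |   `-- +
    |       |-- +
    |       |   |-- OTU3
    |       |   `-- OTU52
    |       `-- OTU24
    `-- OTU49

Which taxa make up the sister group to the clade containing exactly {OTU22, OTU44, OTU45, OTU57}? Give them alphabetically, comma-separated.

OTU15, OTU24, OTU3, OTU34, OTU43, OTU49, OTU52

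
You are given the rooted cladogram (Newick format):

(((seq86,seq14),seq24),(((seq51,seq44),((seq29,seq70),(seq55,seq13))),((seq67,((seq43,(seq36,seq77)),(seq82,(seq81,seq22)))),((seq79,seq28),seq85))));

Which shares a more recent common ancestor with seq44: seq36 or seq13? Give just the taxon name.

The MRCA of seq44 and seq13 subtends ((seq51,seq44),((seq29,seq70),(seq55,seq13))) (6 taxa).
The MRCA of seq44 and seq36 subtends (((seq51,seq44),((seq29,seq70),(seq55,seq13))),((seq67,((seq43,(seq36,seq77)),(seq82,(seq81,seq22)))),((seq79,seq28),seq85))) (16 taxa).
The first is nested inside the second, so seq44 shares a more recent common ancestor with seq13.

seq13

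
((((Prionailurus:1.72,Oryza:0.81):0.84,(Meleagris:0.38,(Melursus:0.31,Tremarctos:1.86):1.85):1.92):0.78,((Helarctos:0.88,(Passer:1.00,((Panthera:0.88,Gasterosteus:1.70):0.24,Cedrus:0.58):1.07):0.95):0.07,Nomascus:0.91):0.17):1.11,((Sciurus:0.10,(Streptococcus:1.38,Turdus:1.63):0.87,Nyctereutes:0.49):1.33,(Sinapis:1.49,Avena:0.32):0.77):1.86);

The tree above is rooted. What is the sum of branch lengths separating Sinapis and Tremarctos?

11.64

The path runs Sinapis → … → MRCA → … → Tremarctos; the MRCA is the root of the tree.
Branch lengths along that path: 1.49 + 0.77 + 1.86 + 1.11 + 0.78 + 1.92 + 1.85 + 1.86 = 11.64.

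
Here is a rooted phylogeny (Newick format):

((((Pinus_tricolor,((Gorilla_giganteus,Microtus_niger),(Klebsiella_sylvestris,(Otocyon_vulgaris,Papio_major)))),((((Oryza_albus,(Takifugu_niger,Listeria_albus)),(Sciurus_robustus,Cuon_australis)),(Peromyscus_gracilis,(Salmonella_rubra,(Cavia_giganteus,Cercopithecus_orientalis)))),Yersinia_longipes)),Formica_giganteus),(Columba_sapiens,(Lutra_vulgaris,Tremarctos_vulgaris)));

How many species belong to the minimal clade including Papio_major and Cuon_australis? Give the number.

16

The MRCA of Papio_major and Cuon_australis is the node subtending ((Pinus_tricolor,((Gorilla_giganteus,Microtus_niger),(Klebsiella_sylvestris,(Otocyon_vulgaris,Papio_major)))),((((Oryza_albus,(Takifugu_niger,Listeria_albus)),(Sciurus_robustus,Cuon_australis)),(Peromyscus_gracilis,(Salmonella_rubra,(Cavia_giganteus,Cercopithecus_orientalis)))),Yersinia_longipes)).
That clade contains 16 terminal taxa: Cavia_giganteus, Cercopithecus_orientalis, Cuon_australis, Gorilla_giganteus, Klebsiella_sylvestris, Listeria_albus, Microtus_niger, Oryza_albus, Otocyon_vulgaris, Papio_major, Peromyscus_gracilis, Pinus_tricolor, Salmonella_rubra, Sciurus_robustus, Takifugu_niger, Yersinia_longipes.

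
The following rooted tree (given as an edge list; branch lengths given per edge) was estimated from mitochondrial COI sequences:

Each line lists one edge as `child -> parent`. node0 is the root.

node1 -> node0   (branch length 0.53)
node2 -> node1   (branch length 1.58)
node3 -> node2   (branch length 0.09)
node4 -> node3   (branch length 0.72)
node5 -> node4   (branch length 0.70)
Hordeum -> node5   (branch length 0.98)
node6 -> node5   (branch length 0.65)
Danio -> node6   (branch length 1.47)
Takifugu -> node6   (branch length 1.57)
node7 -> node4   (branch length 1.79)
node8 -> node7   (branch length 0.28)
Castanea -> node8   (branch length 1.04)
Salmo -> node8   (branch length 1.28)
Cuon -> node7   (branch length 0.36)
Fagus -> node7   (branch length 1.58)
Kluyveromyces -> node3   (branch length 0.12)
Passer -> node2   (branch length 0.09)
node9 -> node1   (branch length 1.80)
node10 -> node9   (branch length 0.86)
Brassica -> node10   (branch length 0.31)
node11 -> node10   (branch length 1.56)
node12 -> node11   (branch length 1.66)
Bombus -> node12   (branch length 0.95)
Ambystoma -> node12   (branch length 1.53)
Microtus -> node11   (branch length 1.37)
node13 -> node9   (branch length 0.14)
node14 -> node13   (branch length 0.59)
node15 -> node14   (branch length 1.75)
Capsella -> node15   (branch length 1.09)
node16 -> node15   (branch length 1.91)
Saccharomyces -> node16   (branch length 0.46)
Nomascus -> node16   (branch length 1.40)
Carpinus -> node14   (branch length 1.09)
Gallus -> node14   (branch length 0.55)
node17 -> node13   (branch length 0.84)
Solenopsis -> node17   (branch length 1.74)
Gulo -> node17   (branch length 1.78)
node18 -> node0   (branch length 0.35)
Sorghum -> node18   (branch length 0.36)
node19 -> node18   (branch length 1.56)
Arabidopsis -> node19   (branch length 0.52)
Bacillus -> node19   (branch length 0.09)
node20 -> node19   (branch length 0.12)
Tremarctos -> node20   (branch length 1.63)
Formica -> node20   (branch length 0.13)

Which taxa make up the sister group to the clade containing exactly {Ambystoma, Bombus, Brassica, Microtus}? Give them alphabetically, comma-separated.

Capsella, Carpinus, Gallus, Gulo, Nomascus, Saccharomyces, Solenopsis

The clade containing exactly {Ambystoma, Bombus, Brassica, Microtus} attaches to the tree at the node subtending ((Brassica,((Bombus,Ambystoma),Microtus)),(((Capsella,(Saccharomyces,Nomascus)),Carpinus,Gallus),(Solenopsis,Gulo))).
The other lineage descending from that same node — the sister group — is (((Capsella,(Saccharomyces,Nomascus)),Carpinus,Gallus),(Solenopsis,Gulo)); its 7 tips in alphabetical order are the answer.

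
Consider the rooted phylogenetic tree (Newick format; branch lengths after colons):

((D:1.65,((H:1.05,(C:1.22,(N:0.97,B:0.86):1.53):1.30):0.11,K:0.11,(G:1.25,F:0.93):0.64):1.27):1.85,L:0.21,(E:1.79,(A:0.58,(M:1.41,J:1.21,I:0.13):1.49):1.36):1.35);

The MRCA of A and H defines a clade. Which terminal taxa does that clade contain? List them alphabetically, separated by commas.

A, B, C, D, E, F, G, H, I, J, K, L, M, N

Tracing A: it sits inside (A,(M,J,I)).
Tracing H: it sits inside (H,(C,(N,B))).
The smallest clade enclosing both is the whole tree (their MRCA is the root), so the answer is all 14 tips in alphabetical order.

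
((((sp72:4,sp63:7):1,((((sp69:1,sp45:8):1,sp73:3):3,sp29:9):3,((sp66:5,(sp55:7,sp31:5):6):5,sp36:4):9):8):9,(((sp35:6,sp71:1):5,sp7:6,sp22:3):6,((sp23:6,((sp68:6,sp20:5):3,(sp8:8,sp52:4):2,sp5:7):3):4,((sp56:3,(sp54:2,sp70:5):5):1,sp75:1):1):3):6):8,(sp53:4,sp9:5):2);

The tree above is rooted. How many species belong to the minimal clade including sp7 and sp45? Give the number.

24

The MRCA of sp7 and sp45 is the node subtending (((sp72,sp63),((((sp69,sp45),sp73),sp29),((sp66,(sp55,sp31)),sp36))),(((sp35,sp71),sp7,sp22),((sp23,((sp68,sp20),(sp8,sp52),sp5)),((sp56,(sp54,sp70)),sp75)))).
That clade contains 24 terminal taxa: sp20, sp22, sp23, sp29, sp31, sp35, sp36, sp45, sp5, sp52, sp54, sp55, sp56, sp63, sp66, sp68, sp69, sp7, sp70, sp71, sp72, sp73, sp75, sp8.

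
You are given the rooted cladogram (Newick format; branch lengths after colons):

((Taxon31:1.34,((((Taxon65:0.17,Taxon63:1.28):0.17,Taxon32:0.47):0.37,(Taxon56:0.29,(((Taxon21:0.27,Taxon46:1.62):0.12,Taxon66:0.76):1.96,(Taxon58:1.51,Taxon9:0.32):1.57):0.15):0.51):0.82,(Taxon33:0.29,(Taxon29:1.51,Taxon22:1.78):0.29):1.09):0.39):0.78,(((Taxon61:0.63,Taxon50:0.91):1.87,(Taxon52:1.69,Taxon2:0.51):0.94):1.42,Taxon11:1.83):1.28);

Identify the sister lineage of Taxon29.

Taxon29 attaches to the tree at the node subtending (Taxon29,Taxon22).
The other lineage descending from that same node — the sister group — is the single tip Taxon22.

Taxon22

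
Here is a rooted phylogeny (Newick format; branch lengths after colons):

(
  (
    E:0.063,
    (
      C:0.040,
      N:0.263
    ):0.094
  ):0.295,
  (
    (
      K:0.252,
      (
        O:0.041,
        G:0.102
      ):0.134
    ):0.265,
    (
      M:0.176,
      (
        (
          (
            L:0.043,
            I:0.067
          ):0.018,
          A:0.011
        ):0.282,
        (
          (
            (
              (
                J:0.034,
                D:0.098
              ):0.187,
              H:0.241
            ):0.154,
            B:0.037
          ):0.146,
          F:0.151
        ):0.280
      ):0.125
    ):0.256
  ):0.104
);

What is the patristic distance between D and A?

1.158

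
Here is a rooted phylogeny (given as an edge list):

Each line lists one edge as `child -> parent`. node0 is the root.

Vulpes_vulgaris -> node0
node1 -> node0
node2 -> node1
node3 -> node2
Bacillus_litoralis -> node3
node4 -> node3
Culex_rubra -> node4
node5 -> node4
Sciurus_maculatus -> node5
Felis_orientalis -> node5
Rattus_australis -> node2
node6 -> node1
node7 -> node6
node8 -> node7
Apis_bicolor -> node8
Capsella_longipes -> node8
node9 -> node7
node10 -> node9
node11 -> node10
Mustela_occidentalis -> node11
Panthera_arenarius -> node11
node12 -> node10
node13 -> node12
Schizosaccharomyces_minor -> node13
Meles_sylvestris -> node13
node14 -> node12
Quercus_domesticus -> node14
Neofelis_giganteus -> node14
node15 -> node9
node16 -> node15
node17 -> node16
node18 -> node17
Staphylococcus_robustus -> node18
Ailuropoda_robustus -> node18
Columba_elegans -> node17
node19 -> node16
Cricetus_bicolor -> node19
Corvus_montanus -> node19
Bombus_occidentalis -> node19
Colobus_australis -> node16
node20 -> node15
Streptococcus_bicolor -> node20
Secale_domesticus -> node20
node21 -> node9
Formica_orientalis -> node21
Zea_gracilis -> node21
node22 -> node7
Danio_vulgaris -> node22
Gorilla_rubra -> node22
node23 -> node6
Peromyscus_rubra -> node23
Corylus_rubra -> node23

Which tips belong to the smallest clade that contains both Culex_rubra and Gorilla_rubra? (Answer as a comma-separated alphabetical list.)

Tracing Culex_rubra: it sits inside (Culex_rubra,(Sciurus_maculatus,Felis_orientalis)).
Tracing Gorilla_rubra: it sits inside (Danio_vulgaris,Gorilla_rubra).
The smallest clade enclosing both is (((Bacillus_litoralis,(Culex_rubra,(Sciurus_maculatus,Felis_orientalis))),Rattus_australis),(((Apis_bicolor,Capsella_longipes),(((Mustela_occidentalis,Panthera_arenarius),((Schizosaccharomyces_minor,Meles_sylvestris),(Quercus_domesticus,Neofelis_giganteus))),((((Staphylococcus_robustus,Ailuropoda_robustus),Columba_elegans),(Cricetus_bicolor,Corvus_montanus,Bombus_occidentalis),Colobus_australis),(Streptococcus_bicolor,Secale_domesticus)),(Formica_orientalis,Zea_gracilis)),(Danio_vulgaris,Gorilla_rubra)),(Peromyscus_rubra,Corylus_rubra))); the answer is its 28 terminal taxa in alphabetical order.

Ailuropoda_robustus, Apis_bicolor, Bacillus_litoralis, Bombus_occidentalis, Capsella_longipes, Colobus_australis, Columba_elegans, Corvus_montanus, Corylus_rubra, Cricetus_bicolor, Culex_rubra, Danio_vulgaris, Felis_orientalis, Formica_orientalis, Gorilla_rubra, Meles_sylvestris, Mustela_occidentalis, Neofelis_giganteus, Panthera_arenarius, Peromyscus_rubra, Quercus_domesticus, Rattus_australis, Schizosaccharomyces_minor, Sciurus_maculatus, Secale_domesticus, Staphylococcus_robustus, Streptococcus_bicolor, Zea_gracilis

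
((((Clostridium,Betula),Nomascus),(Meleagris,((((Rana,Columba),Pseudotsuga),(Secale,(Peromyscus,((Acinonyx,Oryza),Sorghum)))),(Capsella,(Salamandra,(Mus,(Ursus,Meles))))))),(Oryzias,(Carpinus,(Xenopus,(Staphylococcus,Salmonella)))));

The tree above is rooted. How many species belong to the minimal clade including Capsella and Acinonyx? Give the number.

13

The MRCA of Capsella and Acinonyx is the node subtending ((((Rana,Columba),Pseudotsuga),(Secale,(Peromyscus,((Acinonyx,Oryza),Sorghum)))),(Capsella,(Salamandra,(Mus,(Ursus,Meles))))).
That clade contains 13 terminal taxa: Acinonyx, Capsella, Columba, Meles, Mus, Oryza, Peromyscus, Pseudotsuga, Rana, Salamandra, Secale, Sorghum, Ursus.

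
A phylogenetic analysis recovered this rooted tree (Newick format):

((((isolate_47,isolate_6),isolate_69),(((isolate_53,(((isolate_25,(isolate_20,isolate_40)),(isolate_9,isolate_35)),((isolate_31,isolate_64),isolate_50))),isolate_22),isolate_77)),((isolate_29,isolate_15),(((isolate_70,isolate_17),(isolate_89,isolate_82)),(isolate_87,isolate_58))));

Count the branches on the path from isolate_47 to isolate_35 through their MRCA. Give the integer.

10

The MRCA of isolate_47 and isolate_35 is the node subtending (((isolate_47,isolate_6),isolate_69),(((isolate_53,(((isolate_25,(isolate_20,isolate_40)),(isolate_9,isolate_35)),((isolate_31,isolate_64),isolate_50))),isolate_22),isolate_77)).
From isolate_47 up to that node: 3 branches. From isolate_35 up to the same node: 7 branches. Total: 3 + 7 = 10.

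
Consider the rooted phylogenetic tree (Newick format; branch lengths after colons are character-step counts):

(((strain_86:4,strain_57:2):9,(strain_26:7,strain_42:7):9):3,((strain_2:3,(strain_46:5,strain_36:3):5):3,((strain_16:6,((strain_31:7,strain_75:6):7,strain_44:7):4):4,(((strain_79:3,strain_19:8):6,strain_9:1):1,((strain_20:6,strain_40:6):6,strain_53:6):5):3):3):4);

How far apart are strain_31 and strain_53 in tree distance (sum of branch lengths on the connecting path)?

36

The path runs strain_31 → … → MRCA → … → strain_53; the MRCA is the node subtending ((strain_16,((strain_31,strain_75),strain_44)),(((strain_79,strain_19),strain_9),((strain_20,strain_40),strain_53))).
Branch lengths along that path: 7 + 7 + 4 + 4 + 3 + 5 + 6 = 36.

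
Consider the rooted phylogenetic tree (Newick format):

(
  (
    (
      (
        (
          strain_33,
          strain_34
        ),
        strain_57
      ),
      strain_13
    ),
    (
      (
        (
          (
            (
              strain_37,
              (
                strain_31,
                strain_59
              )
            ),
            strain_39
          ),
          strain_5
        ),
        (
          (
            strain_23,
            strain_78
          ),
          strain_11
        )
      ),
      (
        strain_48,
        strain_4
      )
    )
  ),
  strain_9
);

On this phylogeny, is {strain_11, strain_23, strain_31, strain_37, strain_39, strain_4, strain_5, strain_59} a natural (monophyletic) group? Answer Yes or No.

The MRCA of the listed taxa subtends (((((strain_37,(strain_31,strain_59)),strain_39),strain_5),((strain_23,strain_78),strain_11)),(strain_48,strain_4)).
That clade also contains strain_48, strain_78, which are not in the proposed group, so the group is not monophyletic.

No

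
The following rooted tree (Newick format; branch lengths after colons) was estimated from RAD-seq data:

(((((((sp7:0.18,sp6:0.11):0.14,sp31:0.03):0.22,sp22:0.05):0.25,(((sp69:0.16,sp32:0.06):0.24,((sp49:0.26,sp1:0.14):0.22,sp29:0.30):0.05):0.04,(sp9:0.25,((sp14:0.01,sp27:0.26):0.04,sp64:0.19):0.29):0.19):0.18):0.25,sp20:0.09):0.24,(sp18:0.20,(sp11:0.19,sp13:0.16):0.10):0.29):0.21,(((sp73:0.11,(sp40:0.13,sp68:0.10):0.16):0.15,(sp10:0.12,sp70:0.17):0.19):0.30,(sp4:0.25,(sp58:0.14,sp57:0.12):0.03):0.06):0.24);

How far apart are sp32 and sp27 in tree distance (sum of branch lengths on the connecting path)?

The path runs sp32 → … → MRCA → … → sp27; the MRCA is the node subtending (((sp69,sp32),((sp49,sp1),sp29)),(sp9,((sp14,sp27),sp64))).
Branch lengths along that path: 0.06 + 0.24 + 0.04 + 0.19 + 0.29 + 0.04 + 0.26 = 1.12.

1.12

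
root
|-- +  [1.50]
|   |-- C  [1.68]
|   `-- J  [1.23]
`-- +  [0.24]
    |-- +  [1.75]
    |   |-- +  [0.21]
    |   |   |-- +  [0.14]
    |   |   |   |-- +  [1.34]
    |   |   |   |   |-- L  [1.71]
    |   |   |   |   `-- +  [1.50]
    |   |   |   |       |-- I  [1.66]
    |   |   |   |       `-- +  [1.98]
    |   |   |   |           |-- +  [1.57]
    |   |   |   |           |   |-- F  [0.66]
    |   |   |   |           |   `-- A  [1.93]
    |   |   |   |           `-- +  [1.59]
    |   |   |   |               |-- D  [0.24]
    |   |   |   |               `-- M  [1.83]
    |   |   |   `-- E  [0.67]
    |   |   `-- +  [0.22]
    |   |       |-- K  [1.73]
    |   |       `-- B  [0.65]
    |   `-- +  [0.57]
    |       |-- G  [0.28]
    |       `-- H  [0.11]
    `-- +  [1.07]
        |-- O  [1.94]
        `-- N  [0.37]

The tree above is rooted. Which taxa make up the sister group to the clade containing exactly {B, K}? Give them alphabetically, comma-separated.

The clade containing exactly {B, K} attaches to the tree at the node subtending (((L,(I,((F,A),(D,M)))),E),(K,B)).
The other lineage descending from that same node — the sister group — is ((L,(I,((F,A),(D,M)))),E); its 7 tips in alphabetical order are the answer.

A, D, E, F, I, L, M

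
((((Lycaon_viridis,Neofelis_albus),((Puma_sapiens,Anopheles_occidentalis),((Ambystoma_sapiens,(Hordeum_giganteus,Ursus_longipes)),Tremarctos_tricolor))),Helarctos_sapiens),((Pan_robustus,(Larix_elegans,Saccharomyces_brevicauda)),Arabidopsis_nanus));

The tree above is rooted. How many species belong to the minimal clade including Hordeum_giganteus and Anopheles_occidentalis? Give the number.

6

The MRCA of Hordeum_giganteus and Anopheles_occidentalis is the node subtending ((Puma_sapiens,Anopheles_occidentalis),((Ambystoma_sapiens,(Hordeum_giganteus,Ursus_longipes)),Tremarctos_tricolor)).
That clade contains 6 terminal taxa: Ambystoma_sapiens, Anopheles_occidentalis, Hordeum_giganteus, Puma_sapiens, Tremarctos_tricolor, Ursus_longipes.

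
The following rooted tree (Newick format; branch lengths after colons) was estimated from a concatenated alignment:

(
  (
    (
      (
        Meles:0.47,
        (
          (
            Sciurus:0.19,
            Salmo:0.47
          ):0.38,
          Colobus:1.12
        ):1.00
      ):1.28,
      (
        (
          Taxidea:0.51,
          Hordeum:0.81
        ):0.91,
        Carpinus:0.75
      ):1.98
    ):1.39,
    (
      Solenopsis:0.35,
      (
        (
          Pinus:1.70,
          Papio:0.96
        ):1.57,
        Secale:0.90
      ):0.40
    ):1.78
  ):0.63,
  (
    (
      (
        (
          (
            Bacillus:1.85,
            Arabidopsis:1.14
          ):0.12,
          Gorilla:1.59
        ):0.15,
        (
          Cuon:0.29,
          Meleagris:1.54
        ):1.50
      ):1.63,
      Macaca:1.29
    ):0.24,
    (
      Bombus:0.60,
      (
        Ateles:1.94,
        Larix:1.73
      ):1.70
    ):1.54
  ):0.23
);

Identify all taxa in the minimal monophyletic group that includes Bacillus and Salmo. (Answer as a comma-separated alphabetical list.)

Tracing Bacillus: it sits inside (Bacillus,Arabidopsis).
Tracing Salmo: it sits inside (Sciurus,Salmo).
The smallest clade enclosing both is the whole tree (their MRCA is the root), so the answer is all 20 tips in alphabetical order.

Arabidopsis, Ateles, Bacillus, Bombus, Carpinus, Colobus, Cuon, Gorilla, Hordeum, Larix, Macaca, Meleagris, Meles, Papio, Pinus, Salmo, Sciurus, Secale, Solenopsis, Taxidea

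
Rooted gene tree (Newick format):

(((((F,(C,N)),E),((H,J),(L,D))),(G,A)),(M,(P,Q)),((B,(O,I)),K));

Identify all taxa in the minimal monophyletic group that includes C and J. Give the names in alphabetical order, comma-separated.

Tracing C: it sits inside (C,N).
Tracing J: it sits inside (H,J).
The smallest clade enclosing both is (((F,(C,N)),E),((H,J),(L,D))); the answer is its 8 terminal taxa in alphabetical order.

C, D, E, F, H, J, L, N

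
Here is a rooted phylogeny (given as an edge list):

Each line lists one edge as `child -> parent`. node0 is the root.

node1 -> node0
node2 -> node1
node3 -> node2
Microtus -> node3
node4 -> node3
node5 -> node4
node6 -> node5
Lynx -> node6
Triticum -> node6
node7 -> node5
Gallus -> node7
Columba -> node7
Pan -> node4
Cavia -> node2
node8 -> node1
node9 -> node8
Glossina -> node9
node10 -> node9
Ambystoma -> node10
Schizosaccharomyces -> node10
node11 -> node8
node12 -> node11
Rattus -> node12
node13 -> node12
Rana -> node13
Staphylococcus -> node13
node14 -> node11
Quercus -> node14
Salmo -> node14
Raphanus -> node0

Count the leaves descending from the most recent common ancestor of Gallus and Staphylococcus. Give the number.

The MRCA of Gallus and Staphylococcus is the node subtending (((Microtus,(((Lynx,Triticum),(Gallus,Columba)),Pan)),Cavia),((Glossina,(Ambystoma,Schizosaccharomyces)),((Rattus,(Rana,Staphylococcus)),(Quercus,Salmo)))).
That clade contains 15 terminal taxa: Ambystoma, Cavia, Columba, Gallus, Glossina, Lynx, Microtus, Pan, Quercus, Rana, Rattus, Salmo, Schizosaccharomyces, Staphylococcus, Triticum.

15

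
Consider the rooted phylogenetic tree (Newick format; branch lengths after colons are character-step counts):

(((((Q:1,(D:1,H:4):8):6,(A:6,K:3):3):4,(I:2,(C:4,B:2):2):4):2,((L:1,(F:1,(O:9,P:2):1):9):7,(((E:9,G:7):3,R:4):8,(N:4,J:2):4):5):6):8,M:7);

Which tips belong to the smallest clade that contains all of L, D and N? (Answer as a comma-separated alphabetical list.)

A, B, C, D, E, F, G, H, I, J, K, L, N, O, P, Q, R

Tracing L: it sits inside (L,(F,(O,P))).
Tracing D: it sits inside (D,H).
Tracing N: it sits inside (N,J).
The smallest clade enclosing all 3 is ((((Q,(D,H)),(A,K)),(I,(C,B))),((L,(F,(O,P))),(((E,G),R),(N,J)))); the answer is its 17 terminal taxa in alphabetical order.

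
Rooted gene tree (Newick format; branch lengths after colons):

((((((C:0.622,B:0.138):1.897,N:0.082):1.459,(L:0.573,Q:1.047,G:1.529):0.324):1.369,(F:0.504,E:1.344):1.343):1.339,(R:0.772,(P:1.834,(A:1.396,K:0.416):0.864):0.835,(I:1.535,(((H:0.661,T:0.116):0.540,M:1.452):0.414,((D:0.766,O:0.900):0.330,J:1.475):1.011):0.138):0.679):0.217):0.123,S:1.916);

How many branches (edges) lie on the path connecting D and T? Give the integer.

The MRCA of D and T is the node subtending (((H,T),M),((D,O),J)).
From D up to that node: 3 branches. From T up to the same node: 3 branches. Total: 3 + 3 = 6.

6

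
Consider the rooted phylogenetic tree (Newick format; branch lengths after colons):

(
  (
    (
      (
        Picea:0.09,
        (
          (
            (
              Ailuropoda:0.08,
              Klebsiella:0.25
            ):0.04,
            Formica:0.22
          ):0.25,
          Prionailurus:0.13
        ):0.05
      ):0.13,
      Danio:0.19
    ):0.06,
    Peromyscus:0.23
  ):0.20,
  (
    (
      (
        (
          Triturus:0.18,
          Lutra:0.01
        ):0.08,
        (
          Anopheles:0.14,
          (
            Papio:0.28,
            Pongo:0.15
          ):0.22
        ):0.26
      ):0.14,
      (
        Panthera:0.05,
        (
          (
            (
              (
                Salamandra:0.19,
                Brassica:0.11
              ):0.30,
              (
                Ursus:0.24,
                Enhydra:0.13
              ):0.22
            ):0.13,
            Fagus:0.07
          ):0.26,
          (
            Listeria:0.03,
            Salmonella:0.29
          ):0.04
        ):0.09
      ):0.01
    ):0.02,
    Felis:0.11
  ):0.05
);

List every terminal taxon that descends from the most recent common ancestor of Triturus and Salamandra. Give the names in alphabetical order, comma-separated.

Tracing Triturus: it sits inside (Triturus,Lutra).
Tracing Salamandra: it sits inside (Salamandra,Brassica).
The smallest clade enclosing both is (((Triturus,Lutra),(Anopheles,(Papio,Pongo))),(Panthera,((((Salamandra,Brassica),(Ursus,Enhydra)),Fagus),(Listeria,Salmonella)))); the answer is its 13 terminal taxa in alphabetical order.

Anopheles, Brassica, Enhydra, Fagus, Listeria, Lutra, Panthera, Papio, Pongo, Salamandra, Salmonella, Triturus, Ursus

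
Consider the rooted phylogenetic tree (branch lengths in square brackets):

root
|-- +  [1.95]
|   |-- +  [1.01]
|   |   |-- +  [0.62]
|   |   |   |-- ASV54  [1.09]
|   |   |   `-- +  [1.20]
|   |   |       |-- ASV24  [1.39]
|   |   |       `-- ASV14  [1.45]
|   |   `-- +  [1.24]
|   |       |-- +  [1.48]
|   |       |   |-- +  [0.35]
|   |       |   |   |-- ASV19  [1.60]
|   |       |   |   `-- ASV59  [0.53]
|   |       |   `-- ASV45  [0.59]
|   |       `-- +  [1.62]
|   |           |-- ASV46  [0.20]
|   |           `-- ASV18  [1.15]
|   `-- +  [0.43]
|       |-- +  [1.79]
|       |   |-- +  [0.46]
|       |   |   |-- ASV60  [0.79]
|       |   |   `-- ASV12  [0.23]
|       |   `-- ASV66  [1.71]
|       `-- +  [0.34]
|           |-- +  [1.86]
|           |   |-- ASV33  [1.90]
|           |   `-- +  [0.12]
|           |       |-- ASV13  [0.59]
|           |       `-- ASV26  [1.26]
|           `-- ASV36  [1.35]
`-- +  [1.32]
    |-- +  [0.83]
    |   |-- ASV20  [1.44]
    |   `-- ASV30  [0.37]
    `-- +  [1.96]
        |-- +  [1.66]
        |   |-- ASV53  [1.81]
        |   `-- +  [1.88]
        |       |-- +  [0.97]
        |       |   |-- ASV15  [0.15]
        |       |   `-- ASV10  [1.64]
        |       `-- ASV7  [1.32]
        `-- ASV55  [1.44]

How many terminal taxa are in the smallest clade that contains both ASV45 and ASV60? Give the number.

15

The MRCA of ASV45 and ASV60 is the node subtending (((ASV54,(ASV24,ASV14)),(((ASV19,ASV59),ASV45),(ASV46,ASV18))),(((ASV60,ASV12),ASV66),((ASV33,(ASV13,ASV26)),ASV36))).
That clade contains 15 terminal taxa: ASV12, ASV13, ASV14, ASV18, ASV19, ASV24, ASV26, ASV33, ASV36, ASV45, ASV46, ASV54, ASV59, ASV60, ASV66.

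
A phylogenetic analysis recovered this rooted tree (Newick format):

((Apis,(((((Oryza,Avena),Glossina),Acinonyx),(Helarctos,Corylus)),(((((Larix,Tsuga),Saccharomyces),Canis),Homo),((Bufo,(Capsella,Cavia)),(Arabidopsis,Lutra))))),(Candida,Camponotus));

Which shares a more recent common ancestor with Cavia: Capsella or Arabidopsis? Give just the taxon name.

Capsella

The MRCA of Cavia and Capsella subtends (Capsella,Cavia) (2 taxa).
The MRCA of Cavia and Arabidopsis subtends ((Bufo,(Capsella,Cavia)),(Arabidopsis,Lutra)) (5 taxa).
The first is nested inside the second, so Cavia shares a more recent common ancestor with Capsella.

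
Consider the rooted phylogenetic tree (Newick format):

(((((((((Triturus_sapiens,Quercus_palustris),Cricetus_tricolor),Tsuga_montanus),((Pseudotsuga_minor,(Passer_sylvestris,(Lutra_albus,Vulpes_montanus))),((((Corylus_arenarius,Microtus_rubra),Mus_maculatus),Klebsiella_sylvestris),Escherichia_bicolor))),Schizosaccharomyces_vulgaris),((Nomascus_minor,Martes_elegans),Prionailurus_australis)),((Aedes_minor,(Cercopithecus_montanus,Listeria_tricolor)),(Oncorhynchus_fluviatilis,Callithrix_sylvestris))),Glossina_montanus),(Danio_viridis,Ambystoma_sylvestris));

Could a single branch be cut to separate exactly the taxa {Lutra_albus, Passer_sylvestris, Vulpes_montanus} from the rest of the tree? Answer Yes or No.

Yes

The most recent common ancestor of these taxa subtends (Passer_sylvestris,(Lutra_albus,Vulpes_montanus)).
That clade has exactly 3 tips — every listed taxon and nothing else — so the group is monophyletic.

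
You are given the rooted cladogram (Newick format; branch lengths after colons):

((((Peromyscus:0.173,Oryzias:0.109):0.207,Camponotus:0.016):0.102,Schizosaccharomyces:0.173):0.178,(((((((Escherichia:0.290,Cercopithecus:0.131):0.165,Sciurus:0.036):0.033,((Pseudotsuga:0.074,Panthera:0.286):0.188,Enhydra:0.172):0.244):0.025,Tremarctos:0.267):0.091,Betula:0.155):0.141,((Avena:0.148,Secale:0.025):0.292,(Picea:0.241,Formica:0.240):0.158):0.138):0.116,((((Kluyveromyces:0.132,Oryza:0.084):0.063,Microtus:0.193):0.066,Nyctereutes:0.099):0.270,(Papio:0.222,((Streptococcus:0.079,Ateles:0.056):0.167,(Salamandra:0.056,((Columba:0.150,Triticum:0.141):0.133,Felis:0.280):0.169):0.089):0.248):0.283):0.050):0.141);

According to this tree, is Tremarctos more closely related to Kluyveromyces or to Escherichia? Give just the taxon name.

The MRCA of Tremarctos and Escherichia subtends ((((Escherichia,Cercopithecus),Sciurus),((Pseudotsuga,Panthera),Enhydra)),Tremarctos) (7 taxa).
The MRCA of Tremarctos and Kluyveromyces subtends (((((((Escherichia,Cercopithecus),Sciurus),((Pseudotsuga,Panthera),Enhydra)),Tremarctos),Betula),((Avena,Secale),(Picea,Formica))),((((Kluyveromyces,Oryza),Microtus),Nyctereutes),(Papio,((Streptococcus,Ateles),(Salamandra,((Columba,Triticum),Felis)))))) (23 taxa).
The first is nested inside the second, so Tremarctos shares a more recent common ancestor with Escherichia.

Escherichia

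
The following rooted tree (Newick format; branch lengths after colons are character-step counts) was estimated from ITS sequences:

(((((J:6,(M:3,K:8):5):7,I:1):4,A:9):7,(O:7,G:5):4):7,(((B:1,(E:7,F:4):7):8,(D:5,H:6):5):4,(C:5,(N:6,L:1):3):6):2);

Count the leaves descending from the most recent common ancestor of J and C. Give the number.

15

The MRCA of J and C is the root, so the clade is the entire tree.
That clade contains 15 terminal taxa: A, B, C, D, E, F, G, H, I, J, K, L, M, N, O.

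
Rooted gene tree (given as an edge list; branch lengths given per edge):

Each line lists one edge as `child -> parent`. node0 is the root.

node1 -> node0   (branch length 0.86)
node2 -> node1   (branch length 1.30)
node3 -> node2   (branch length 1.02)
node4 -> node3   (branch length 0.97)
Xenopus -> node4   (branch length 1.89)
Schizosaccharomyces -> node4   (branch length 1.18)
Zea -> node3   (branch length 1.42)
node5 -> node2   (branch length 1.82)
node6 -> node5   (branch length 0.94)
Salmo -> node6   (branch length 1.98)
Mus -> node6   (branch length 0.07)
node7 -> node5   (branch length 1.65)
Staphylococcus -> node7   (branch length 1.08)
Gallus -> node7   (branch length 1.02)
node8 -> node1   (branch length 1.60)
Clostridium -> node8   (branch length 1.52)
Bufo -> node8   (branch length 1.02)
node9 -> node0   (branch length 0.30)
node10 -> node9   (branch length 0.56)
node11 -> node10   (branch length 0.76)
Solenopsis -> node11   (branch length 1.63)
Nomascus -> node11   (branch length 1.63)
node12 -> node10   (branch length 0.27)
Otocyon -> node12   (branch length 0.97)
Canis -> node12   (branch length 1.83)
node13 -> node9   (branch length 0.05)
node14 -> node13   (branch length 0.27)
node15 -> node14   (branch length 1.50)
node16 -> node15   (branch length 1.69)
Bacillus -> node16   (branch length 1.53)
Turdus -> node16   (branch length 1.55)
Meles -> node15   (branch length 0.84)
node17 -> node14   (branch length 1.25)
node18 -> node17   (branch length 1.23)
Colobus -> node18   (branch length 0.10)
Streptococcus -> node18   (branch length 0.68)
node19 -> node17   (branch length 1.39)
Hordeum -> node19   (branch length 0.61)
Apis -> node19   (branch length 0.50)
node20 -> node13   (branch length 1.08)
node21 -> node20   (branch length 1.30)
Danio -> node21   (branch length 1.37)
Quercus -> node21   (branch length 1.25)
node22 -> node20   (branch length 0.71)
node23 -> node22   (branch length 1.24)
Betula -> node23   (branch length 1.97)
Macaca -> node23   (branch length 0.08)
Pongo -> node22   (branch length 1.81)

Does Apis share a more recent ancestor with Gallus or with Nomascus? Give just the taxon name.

The MRCA of Apis and Nomascus subtends (((Solenopsis,Nomascus),(Otocyon,Canis)),((((Bacillus,Turdus),Meles),((Colobus,Streptococcus),(Hordeum,Apis))),((Danio,Quercus),((Betula,Macaca),Pongo)))) (16 taxa).
The MRCA of Apis and Gallus is the root, subtending the entire tree (25 taxa).
The first is nested inside the second, so Apis shares a more recent common ancestor with Nomascus.

Nomascus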